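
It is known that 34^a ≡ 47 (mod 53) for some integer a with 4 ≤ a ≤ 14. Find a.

4

Compute 34^4 mod 53 = 47, then multiply by 34 repeatedly:
  34^4=47
Found 47 at exponent 4.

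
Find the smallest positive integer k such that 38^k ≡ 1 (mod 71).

The order of 38 must divide p − 1 = 70 = 2 · 5 · 7.
Divisors: 1, 2, 5, 7, 10, 14, 35, 70.
Check each in increasing order: 38^1 ≡ 38;  38^2 ≡ 24;  38^5 ≡ 20;  38^7 ≡ 54;  38^10 ≡ 45;  38^14 ≡ 5;  38^35 ≡ 1.
Smallest exponent giving 1 is 35.

35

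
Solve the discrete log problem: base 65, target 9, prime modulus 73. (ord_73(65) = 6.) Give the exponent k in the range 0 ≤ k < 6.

Successive powers of 65 modulo 73:
  65^0=1  65^1=65  65^2=64  65^3=72  65^4=8  65^5=9
So 65^5 ≡ 9 (mod 73), giving k = 5.

5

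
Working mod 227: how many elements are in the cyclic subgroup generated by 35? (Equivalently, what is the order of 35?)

226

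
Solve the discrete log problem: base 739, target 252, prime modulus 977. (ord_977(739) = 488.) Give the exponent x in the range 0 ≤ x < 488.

366

Baby-step giant-step with m = ceil(sqrt(488)) = 23.
Baby table (739^j mod 977 for j=0..22):
  0:1  1:739  2:955  3:351  4:484  5:94  6:99  7:863
  8:753  9:554  10:43  11:513  12:31  13:438  14:295  15:134
  16:349  17:960  18:138  19:374  20:872  21:565  22:356
Giant step factor: 739^(-23) ≡ 137 (mod 977).
Scan 252·137^i mod 977 for i = 0, 1, …:
  i=0: 252   i=1: 329   i=2: 131   i=3: 361
  i=4: 607   i=5: 114   i=6: 963   i=7: 36
  i=8: 47   i=9: 577     …   i=14: 703
  i=15: 565
Match at i=15, j=21: x = 15·23 + 21 = 366.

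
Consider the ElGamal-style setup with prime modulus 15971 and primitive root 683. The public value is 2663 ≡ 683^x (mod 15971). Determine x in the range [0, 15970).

Baby-step giant-step with m = ceil(sqrt(15970)) = 127.
Baby table (683^j mod 15971 for j=0..126):
  0:1  1:683  2:3330  3:6508  4:5026  5:14964  6:14943  7:600
  8:10525  9:1625  10:7876  11:13052  12:2698  13:6069  14:8638  15:6455
  16:769  17:14155  18:5410  19:5729  20:12  21:8196  22:8018  23:14212
  24:12399  25:3887  26:3635  27:7200  28:14503  29:3529  30:14657  31:12885
  32:434  33:8944  34:7830  35:13576  36:9228  37:10150  38:1036  39:4864
  40:144  41:2526  42:390  43:10834  44:5049  45:14702  46:11678  47:6545
  48:14326  49:10406  50:203  51:10881  52:5208  53:11502  54:14105  55:3202
  56:14910  57:10003  58:12432  59:10455  60:1728  61:14341  62:4680  63:2240
  64:12675  65:743  66:12368  67:14656  68:12202  69:13075  70:2436  71:2804
  72:14583  73:10256  74:9550  75:6482  76:3239  77:8239  78:5445  79:13663
  80:4765  81:12382  82:8247  83:10909  84:8361  85:8916  86:4677  87:191
  88:2685  89:13161  90:13261  91:1706  92:15286  93:11275  94:2803  95:13900
  96:6926  97:3042  98:1456  99:4246  100:9267  101:4845  102:3138  103:3140
  104:4506  105:11166  106:8211  107:2292  108:278  109:14193  110:15393  111:4501
  112:7751  113:7532  114:1694  115:7090  116:3257  117:4562  118:1501  119:3039
  120:15378  121:10227  122:5714  123:5738  124:6159  125:6224  126:2706
Giant step factor: 683^(-127) ≡ 2753 (mod 15971).
Scan 2663·2753^i mod 15971 for i = 0, 1, …:
  i=0: 2663   i=1: 550   i=2: 12876   i=3: 7979
  i=4: 6062   i=5: 14962   i=6: 1177   i=7: 14139
  i=8: 3340   i=9: 11695     …   i=83: 5774
  i=84: 4677
Match at i=84, j=86: x = 84·127 + 86 = 10754.

10754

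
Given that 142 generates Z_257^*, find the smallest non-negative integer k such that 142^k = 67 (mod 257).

Baby-step giant-step with m = ceil(sqrt(256)) = 16.
Baby table (142^j mod 257 for j=0..15):
  0:1  1:142  2:118  3:51  4:46  5:107  6:31  7:33
  8:60  9:39  10:141  11:233  12:190  13:252  14:61  15:181
Giant step factor: 142^(-16) ≡ 129 (mod 257).
Scan 67·129^i mod 257 for i = 0, 1, …:
  i=0: 67   i=1: 162   i=2: 81   i=3: 169
  i=4: 213   i=5: 235   i=6: 246   i=7: 123
  i=8: 190
Match at i=8, j=12: k = 8·16 + 12 = 140.

140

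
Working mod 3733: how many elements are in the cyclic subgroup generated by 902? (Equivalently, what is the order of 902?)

3732

The order of 902 must divide p − 1 = 3732 = 2^2 · 3 · 311.
Divisors: 1, 2, 3, 4, 6, 12, 311, 622, 933, 1244, 1866, 3732.
Check each in increasing order: 902^1 ≡ 902;  902^2 ≡ 3543;  902^3 ≡ 338;  902^4 ≡ 2503;  902^6 ≡ 2254;  902^12 ≡ 3636;  902^311 ≡ 3313;  902^622 ≡ 949;  902^933 ≡ 851;  902^1244 ≡ 948;  902^1866 ≡ 3732;  902^3732 ≡ 1.
Smallest exponent giving 1 is 3732.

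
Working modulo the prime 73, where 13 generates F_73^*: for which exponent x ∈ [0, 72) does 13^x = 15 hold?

5

Successive powers of 13 modulo 73:
  13^0=1  13^1=13  13^2=23  13^3=7  13^4=18  13^5=15
So 13^5 ≡ 15 (mod 73), giving x = 5.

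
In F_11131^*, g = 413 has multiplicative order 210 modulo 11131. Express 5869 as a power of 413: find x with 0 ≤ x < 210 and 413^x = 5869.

Baby-step giant-step with m = ceil(sqrt(210)) = 15.
Baby table (413^j mod 11131 for j=0..14):
  0:1  1:413  2:3604  3:8029  4:10070  5:7047  6:5220  7:7577
  8:1490  9:3165  10:4818  11:8516  12:10843  13:3497  14:8362
Giant step factor: 413^(-15) ≡ 10443 (mod 11131).
Scan 5869·10443^i mod 11131 for i = 0, 1, …:
  i=0: 5869   i=1: 2681   i=2: 3218   i=3: 1085
  i=4: 10428   i=5: 5031   i=6: 413
Match at i=6, j=1: x = 6·15 + 1 = 91.

91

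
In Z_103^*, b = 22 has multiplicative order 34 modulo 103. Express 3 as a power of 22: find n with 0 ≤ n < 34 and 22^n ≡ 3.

13

Successive powers of 22 modulo 103:
  22^0=1  22^1=22  22^2=72  22^3=39  22^4=34  22^5=27
  22^6=79  22^7=90  22^8=23  22^9=94  22^10=8  22^11=73
  22^12=61  22^13=3
So 22^13 ≡ 3 (mod 103), giving n = 13.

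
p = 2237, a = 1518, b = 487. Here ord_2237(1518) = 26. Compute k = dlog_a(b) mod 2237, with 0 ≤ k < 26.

3

Successive powers of 1518 modulo 2237:
  1518^0=1  1518^1=1518  1518^2=214  1518^3=487
So 1518^3 ≡ 487 (mod 2237), giving k = 3.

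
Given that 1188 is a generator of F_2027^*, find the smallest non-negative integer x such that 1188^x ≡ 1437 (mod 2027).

170

Baby-step giant-step with m = ceil(sqrt(2026)) = 46.
Baby table (1188^j mod 2027 for j=0..45):
  0:1  1:1188  2:552  3:1055  4:654  5:611  6:202  7:790
  8:19  9:275  10:353  11:1802  12:264  13:1474  14:1811  15:821
  16:361  17:1171  18:626  19:1806  20:962  21:1655  22:1977  23:1410
  24:778  25:1979  26:1759  27:1882  28:35  29:1040  30:1077  31:439
  32:593  33:1115  34:989  35:1299  36:665  37:1517  38:193  39:233
  40:1132  41:915  42:548  43:357  44:473  45:445
Giant step factor: 1188^(-46) ≡ 639 (mod 2027).
Scan 1437·639^i mod 2027 for i = 0, 1, …:
  i=0: 1437   i=1: 12   i=2: 1587   i=3: 593
Match at i=3, j=32: x = 3·46 + 32 = 170.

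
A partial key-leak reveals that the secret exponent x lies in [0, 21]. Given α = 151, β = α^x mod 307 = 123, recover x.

5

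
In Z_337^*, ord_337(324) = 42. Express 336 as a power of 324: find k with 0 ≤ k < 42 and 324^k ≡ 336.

21

Successive powers of 324 modulo 337:
  324^0=1  324^1=324  324^2=169  324^3=162  324^4=253  324^5=81
  324^6=295  324^7=209  324^8=316  324^9=273  324^10=158  324^11=305
  324^12=79  324^13=321  324^14=208  324^15=329  324^16=104  324^17=333
  324^18=52  324^19=335  324^20=26  324^21=336
So 324^21 ≡ 336 (mod 337), giving k = 21.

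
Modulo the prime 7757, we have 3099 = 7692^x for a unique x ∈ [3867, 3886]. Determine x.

Compute 7692^3867 mod 7757 = 2387, then multiply by 7692 repeatedly:
  7692^3867=2387  7692^3868=7742  7692^3869=975  7692^3870=6438  7692^3871=408
  7692^3872=4508  7692^3873=1746  7692^3874=2865  7692^3875=7700  7692^3876=3705
  7692^3877=7399  7692^3878=7756  7692^3879=65  7692^3880=3532  7692^3881=3130
  7692^3882=5989  7692^3883=6322  7692^3884=191  7692^3885=3099
Found 3099 at exponent 3885.

3885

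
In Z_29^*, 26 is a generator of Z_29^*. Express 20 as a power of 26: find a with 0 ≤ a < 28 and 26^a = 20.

16

Successive powers of 26 modulo 29:
  26^0=1  26^1=26  26^2=9  26^3=2  26^4=23  26^5=18
  26^6=4  26^7=17  26^8=7  26^9=8  26^10=5  26^11=14
  26^12=16  26^13=10  26^14=28  26^15=3  26^16=20
So 26^16 ≡ 20 (mod 29), giving a = 16.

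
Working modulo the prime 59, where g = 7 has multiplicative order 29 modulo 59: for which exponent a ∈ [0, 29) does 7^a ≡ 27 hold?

18

Successive powers of 7 modulo 59:
  7^0=1  7^1=7  7^2=49  7^3=48  7^4=41  7^5=51
  7^6=3  7^7=21  7^8=29  7^9=26  7^10=5  7^11=35
  7^12=9  7^13=4  7^14=28  7^15=19  7^16=15  7^17=46
  7^18=27
So 7^18 ≡ 27 (mod 59), giving a = 18.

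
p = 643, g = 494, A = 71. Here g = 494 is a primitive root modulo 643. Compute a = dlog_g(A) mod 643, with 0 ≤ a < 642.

129

Baby-step giant-step with m = ceil(sqrt(642)) = 26.
Baby table (494^j mod 643 for j=0..25):
  0:1  1:494  2:339  3:286  4:467  5:504  6:135  7:461
  8:112  9:30  10:31  11:525  12:221  13:507  14:331  15:192
  16:327  17:145  18:257  19:287  20:318  21:200  22:421  23:285
  24:616  25:165
Giant step factor: 494^(-26) ≡ 132 (mod 643).
Scan 71·132^i mod 643 for i = 0, 1, …:
  i=0: 71   i=1: 370   i=2: 615   i=3: 162
  i=4: 165
Match at i=4, j=25: a = 4·26 + 25 = 129.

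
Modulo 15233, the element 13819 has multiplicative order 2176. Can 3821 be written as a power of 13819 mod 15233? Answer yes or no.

3821 ∈ ⟨13819⟩ iff 3821^2176 ≡ 1 (mod 15233), since |⟨13819⟩| = 2176.
3821^2176 mod 15233 = 8344.
Since 8344 ≠ 1, 3821 does not lie in the subgroup.

no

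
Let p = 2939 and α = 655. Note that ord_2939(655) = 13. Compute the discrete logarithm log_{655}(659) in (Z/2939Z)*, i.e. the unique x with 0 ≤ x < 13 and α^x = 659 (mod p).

6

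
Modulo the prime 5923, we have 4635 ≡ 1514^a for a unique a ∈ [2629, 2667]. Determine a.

2660

Compute 1514^2629 mod 5923 = 5190, then multiply by 1514 repeatedly:
  1514^2629=5190  1514^2630=3762  1514^2631=3665  1514^2632=4882  1514^2633=5367
  1514^2634=5205  1514^2635=2780  1514^2636=3590  1514^2637=3869  1514^2638=5742
  1514^2639=4347  1514^2640=905  1514^2641=1957  1514^2642=1398  1514^2643=2061
  1514^2644=4856  1514^2645=1541  1514^2646=5335  1514^2647=4141  1514^2648=2940
  1514^2649=2987  1514^2650=3069  1514^2651=2834  1514^2652=2424  1514^2653=3599
  1514^2654=5649  1514^2655=5697  1514^2656=1370  1514^2657=1130  1514^2658=4996
  1514^2659=273  1514^2660=4635
Found 4635 at exponent 2660.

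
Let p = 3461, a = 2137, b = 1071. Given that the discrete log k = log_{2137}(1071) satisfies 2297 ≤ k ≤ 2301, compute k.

2298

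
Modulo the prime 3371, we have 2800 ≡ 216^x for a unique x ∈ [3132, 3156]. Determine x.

3139

Compute 216^3132 mod 3371 = 763, then multiply by 216 repeatedly:
  216^3132=763  216^3133=3000  216^3134=768  216^3135=709  216^3136=1449
  216^3137=2852  216^3138=2510  216^3139=2800
Found 2800 at exponent 3139.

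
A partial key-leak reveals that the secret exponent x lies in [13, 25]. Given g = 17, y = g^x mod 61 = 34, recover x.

24

Compute 17^13 mod 61 = 35, then multiply by 17 repeatedly:
  17^13=35  17^14=46  17^15=50  17^16=57  17^17=54
  17^18=3  17^19=51  17^20=13  17^21=38  17^22=36
  17^23=2  17^24=34
Found 34 at exponent 24.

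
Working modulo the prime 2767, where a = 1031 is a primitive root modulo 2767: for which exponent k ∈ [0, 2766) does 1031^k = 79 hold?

665

Baby-step giant-step with m = ceil(sqrt(2766)) = 53.
Baby table (1031^j mod 2767 for j=0..52):
  0:1  1:1031  2:433  3:936  4:2100  5:1306  6:1724  7:1030
  8:2169  9:503  10:1164  11:1973  12:418  13:2073  14:1139  15:1101
  16:661  17:809  18:1212  19:1655  20:1833  21:2729  22:2327  23:148
  24:403  25:443  26:178  27:896  28:2365  29:588  30:255  31:40
  32:2502  33:718  34:1469  35:990  36:2434  37:2552  38:2462  39:983
  40:751  41:2288  42:1444  43:118  44:2677  45:1288  46:2535  47:1537
  48:1923  49:1441  50:2559  51:1378  52:1247
Giant step factor: 1031^(-53) ≡ 2060 (mod 2767).
Scan 79·2060^i mod 2767 for i = 0, 1, …:
  i=0: 79   i=1: 2254   i=2: 214   i=3: 887
  i=4: 1000   i=5: 1352   i=6: 1518   i=7: 370
  i=8: 1275   i=9: 617   i=10: 967   i=11: 2547
  i=12: 588
Match at i=12, j=29: k = 12·53 + 29 = 665.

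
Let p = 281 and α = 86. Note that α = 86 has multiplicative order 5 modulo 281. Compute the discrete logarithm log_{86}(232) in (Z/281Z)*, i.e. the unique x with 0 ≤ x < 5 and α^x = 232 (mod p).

Successive powers of 86 modulo 281:
  86^0=1  86^1=86  86^2=90  86^3=153  86^4=232
So 86^4 ≡ 232 (mod 281), giving x = 4.

4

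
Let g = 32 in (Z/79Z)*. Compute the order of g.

The order of 32 must divide p − 1 = 78 = 2 · 3 · 13.
Divisors: 1, 2, 3, 6, 13, 26, 39, 78.
Check each in increasing order: 32^1 ≡ 32;  32^2 ≡ 76;  32^3 ≡ 62;  32^6 ≡ 52;  32^13 ≡ 23;  32^26 ≡ 55;  32^39 ≡ 1.
Smallest exponent giving 1 is 39.

39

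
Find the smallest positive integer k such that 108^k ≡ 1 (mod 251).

125

The order of 108 must divide p − 1 = 250 = 2 · 5^3.
Divisors: 1, 2, 5, 10, 25, 50, 125, 250.
Check each in increasing order: 108^1 ≡ 108;  108^2 ≡ 118;  108^5 ≡ 51;  108^10 ≡ 91;  108^25 ≡ 149;  108^50 ≡ 113;  108^125 ≡ 1.
Smallest exponent giving 1 is 125.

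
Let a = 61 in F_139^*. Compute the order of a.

138

The order of 61 must divide p − 1 = 138 = 2 · 3 · 23.
Divisors: 1, 2, 3, 6, 23, 46, 69, 138.
Check each in increasing order: 61^1 ≡ 61;  61^2 ≡ 107;  61^3 ≡ 133;  61^6 ≡ 36;  61^23 ≡ 97;  61^46 ≡ 96;  61^69 ≡ 138;  61^138 ≡ 1.
Smallest exponent giving 1 is 138.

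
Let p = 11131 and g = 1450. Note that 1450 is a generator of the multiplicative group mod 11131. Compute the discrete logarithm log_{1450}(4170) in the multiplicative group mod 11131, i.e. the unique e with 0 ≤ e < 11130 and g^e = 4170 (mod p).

659

Baby-step giant-step with m = ceil(sqrt(11130)) = 106.
Baby table (1450^j mod 11131 for j=0..105):
  0:1  1:1450  2:9872  3:11065  4:4479  5:5177  6:4356  7:4923
  8:3379  9:1910  10:9012  11:10737  12:7512  13:6282  14:3742  15:5103
  16:8366  17:9041  18:8263  19:4394  20:4368  21:61  22:10533  23:1118
  24:7105  25:6075  26:4129  27:9703  28:10897  29:5761  30:5200  31:4313
  32:9359  33:1861  34:4748  35:5642  36:10746  37:9431  38:6082  39:3148
  40:890  41:10435  42:3721  43:8046  44:1412  45:10427  46:3252  47:6987
  48:1940  49:7988  50:6360  51:5532  52:7080  53:3218  54:2211  55:222
  56:10232  57:9908  58:7610  59:3679  60:2801  61:9766  62:2068  63:4361
  64:1042  65:8215  66:1580  67:9145  68:3229  69:7030  70:8635  71:9506
  72:3522  73:8902  74:7071  75:1299  76:2411  77:816  78:3314  79:7839
  80:1799  81:3896  82:5783  83:3707  84:10008  85:7907  86:220  87:7332
  88:1295  89:7742  90:5852  91:3578  92:1054  93:3353  94:8734  95:8353
  96:1322  97:2368  98:5252  99:1796  100:10677  101:9560  102:3905  103:7702
  104:3507  105:9414
Giant step factor: 1450^(-106) ≡ 7042 (mod 11131).
Scan 4170·7042^i mod 11131 for i = 0, 1, …:
  i=0: 4170   i=1: 1562   i=2: 2176   i=3: 7136
  i=4: 6378   i=5: 291   i=6: 1118
Match at i=6, j=23: e = 6·106 + 23 = 659.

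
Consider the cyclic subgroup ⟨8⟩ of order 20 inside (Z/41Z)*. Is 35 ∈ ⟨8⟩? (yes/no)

no

35 ∈ ⟨8⟩ iff 35^20 ≡ 1 (mod 41), since |⟨8⟩| = 20.
35^20 mod 41 = 40.
Since 40 ≠ 1, 35 does not lie in the subgroup.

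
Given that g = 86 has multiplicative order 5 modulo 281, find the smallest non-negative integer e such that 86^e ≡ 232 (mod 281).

Successive powers of 86 modulo 281:
  86^0=1  86^1=86  86^2=90  86^3=153  86^4=232
So 86^4 ≡ 232 (mod 281), giving e = 4.

4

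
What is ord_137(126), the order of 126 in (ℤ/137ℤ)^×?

68

The order of 126 must divide p − 1 = 136 = 2^3 · 17.
Divisors: 1, 2, 4, 8, 17, 34, 68, 136.
Check each in increasing order: 126^1 ≡ 126;  126^2 ≡ 121;  126^4 ≡ 119;  126^8 ≡ 50;  126^17 ≡ 37;  126^34 ≡ 136;  126^68 ≡ 1.
Smallest exponent giving 1 is 68.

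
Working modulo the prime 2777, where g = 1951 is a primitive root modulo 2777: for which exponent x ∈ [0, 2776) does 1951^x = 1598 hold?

Baby-step giant-step with m = ceil(sqrt(2776)) = 53.
Baby table (1951^j mod 2777 for j=0..52):
  0:1  1:1951  2:1911  3:1627  4:166  5:1734  6:648  7:713
  8:2563  9:1813  10:2042  11:1724  12:577  13:1042  14:178  15:153
  16:1364  17:798  18:1778  19:405  20:1487  21:1949  22:786  23:582
  24:2466  25:1402  26:2734  27:2194  28:1137  29:2241  30:1193  31:417
  32:2683  33:2665  34:871  35:2574  36:1058  37:847  38:182  39:2403
  40:677  41:1752  42:2442  43:1787  44:1302  45:2024  46:2707  47:2280
  48:2303  49:2744  50:2265  51:808  52:1849
Giant step factor: 1951^(-53) ≡ 2302 (mod 2777).
Scan 1598·2302^i mod 2777 for i = 0, 1, …:
  i=0: 1598   i=1: 1848   i=2: 2509   i=3: 2335
  i=4: 1675   i=5: 1374   i=6: 2722   i=7: 1132
  i=8: 1038   i=9: 1256     …   i=21: 2516
  i=22: 1787
Match at i=22, j=43: x = 22·53 + 43 = 1209.

1209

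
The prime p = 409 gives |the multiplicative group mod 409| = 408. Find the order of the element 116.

The order of 116 must divide p − 1 = 408 = 2^3 · 3 · 17.
Divisors: 1, 2, 3, 4, 6, 8, 12, 17, 24, 34, 51, 68, 102, 136, 204, 408.
Check each in increasing order: 116^1 ≡ 116;  116^2 ≡ 368;  116^3 ≡ 152;  116^4 ≡ 45;  116^6 ≡ 200;  116^8 ≡ 389;  116^12 ≡ 327;  116^17 ≡ 183;  116^24 ≡ 180;  116^34 ≡ 360;  116^51 ≡ 31;  116^68 ≡ 356;  116^102 ≡ 143;  116^136 ≡ 355;  116^204 ≡ 408;  116^408 ≡ 1.
Smallest exponent giving 1 is 408.

408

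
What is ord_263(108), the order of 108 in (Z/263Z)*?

131

The order of 108 must divide p − 1 = 262 = 2 · 131.
Divisors: 1, 2, 131, 262.
Check each in increasing order: 108^1 ≡ 108;  108^2 ≡ 92;  108^131 ≡ 1.
Smallest exponent giving 1 is 131.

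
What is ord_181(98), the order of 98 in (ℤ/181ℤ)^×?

180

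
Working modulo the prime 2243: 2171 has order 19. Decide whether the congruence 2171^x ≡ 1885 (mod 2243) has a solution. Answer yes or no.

1885 ∈ ⟨2171⟩ iff 1885^19 ≡ 1 (mod 2243), since |⟨2171⟩| = 19.
1885^19 mod 2243 = 1969.
Since 1969 ≠ 1, 1885 does not lie in the subgroup.

no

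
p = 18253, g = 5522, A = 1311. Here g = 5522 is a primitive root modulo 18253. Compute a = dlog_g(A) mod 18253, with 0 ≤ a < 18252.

16070

Baby-step giant-step with m = ceil(sqrt(18252)) = 136.
Baby table (5522^j mod 18253 for j=0..135):
  0:1  1:5522  2:9974  3:7127  4:1826  5:7516  6:14283  7:17766
  8:12230  9:16213  10:15474  11:5135  12:8561  13:16825  14:18133  15:12721
  16:7818  17:2651  18:18169  19:10730  20:1822  21:3681  22:10893  23:7511
  24:4926  25:4402  26:13101  27:7083  28:14400  29:6732  30:10996  31:10434
  32:10080  33:8363  34:396  35:14605  36:7056  37:11330  38:11229  39:1097
  40:15891  41:7931  42:6035  43:13545  44:12949  45:7377  46:13351  47:355
  48:7239  49:17941  50:11171  51:9375  52:3242  53:14384  54:9645  55:15689
  56:5920  57:17370  58:15878  59:9157  60:4144  61:12159  62:7464  63:934
  64:10202  65:6686  66:12526  67:7955  68:10792  69:15632  70:1467  71:14695
  72:11205  73:14593  74:13804  75:1160  76:16970  77:15691  78:16964  79:812
  80:11879  81:12809  82:923  83:4219  84:6490  85:7141  86:6122  87:1128
  88:4543  89:6824  90:7936  91:15392  92:8656  93:12078  94:16507  95:14425
  96:17011  97:4804  98:6079  99:971  100:13733  101:10664  102:2430  103:2505
  104:15089  105:14766  106:1701  107:10880  108:8737  109:3035  110:3016  111:7616
  112:640  113:11251  114:13063  115:16283  116:448  117:9701  118:14620  119:16874
  120:14916  121:8616  122:10234  123:860  124:3140  125:16983  126:14465  127:602
  128:2198  129:17364  130:999  131:4072  132:16141  133:1203  134:17127  135:6501
Giant step factor: 5522^(-136) ≡ 10413 (mod 18253).
Scan 1311·10413^i mod 18253 for i = 0, 1, …:
  i=0: 1311   i=1: 16452   i=2: 10271   i=3: 7596
  i=4: 6899   i=5: 13732   i=6: 15567   i=7: 12531
  i=8: 12859   i=9: 15012     …   i=117: 2236
  i=118: 10893
Match at i=118, j=22: a = 118·136 + 22 = 16070.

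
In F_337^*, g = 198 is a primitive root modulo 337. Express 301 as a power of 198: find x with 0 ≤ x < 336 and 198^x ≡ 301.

Baby-step giant-step with m = ceil(sqrt(336)) = 19.
Baby table (198^j mod 337 for j=0..18):
  0:1  1:198  2:112  3:271  4:75  5:22  6:312  7:105
  8:233  9:302  10:147  11:124  12:288  13:71  14:241  15:201
  16:32  17:270  18:214
Giant step factor: 198^(-19) ≡ 161 (mod 337).
Scan 301·161^i mod 337 for i = 0, 1, …:
  i=0: 301   i=1: 270
Match at i=1, j=17: x = 1·19 + 17 = 36.

36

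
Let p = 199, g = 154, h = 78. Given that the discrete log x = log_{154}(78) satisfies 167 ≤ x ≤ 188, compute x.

171

Compute 154^167 mod 199 = 163, then multiply by 154 repeatedly:
  154^167=163  154^168=28  154^169=133  154^170=184  154^171=78
Found 78 at exponent 171.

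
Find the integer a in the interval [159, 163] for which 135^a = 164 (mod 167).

Compute 135^159 mod 167 = 164, then multiply by 135 repeatedly:
  135^159=164
Found 164 at exponent 159.

159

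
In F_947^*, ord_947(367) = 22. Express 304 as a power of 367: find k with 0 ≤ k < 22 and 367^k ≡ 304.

3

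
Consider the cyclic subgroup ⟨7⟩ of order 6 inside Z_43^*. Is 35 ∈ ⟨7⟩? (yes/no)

no

⟨7⟩ has order 6; its elements mod 43 are {1, 6, 7, 36, 37, 42}.
35 is not in this set.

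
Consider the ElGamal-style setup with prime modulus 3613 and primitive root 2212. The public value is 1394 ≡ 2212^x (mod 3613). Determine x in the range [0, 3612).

3315

Baby-step giant-step with m = ceil(sqrt(3612)) = 61.
Baby table (2212^j mod 3613 for j=0..60):
  0:1  1:2212  2:942  3:2616  4:2179  5:206  6:434  7:2563
  8:559  9:862  10:2693  11:2692  12:480  13:3151  14:535  15:1969
  16:1763  17:1329  18:2379  19:1820  20:958  21:1878  22:2799  23:2319
  24:2781  25:2246  26:277  27:2127  28:798  29:2032  30:212  31:2867
  32:989  33:1803  34:3097  35:316  36:1683  37:1406  38:2892  39:2094
  40:62  41:3463  42:596  43:3220  44:1417  45:1933  46:1617  47:3547
  48:2141  49:2862  50:768  51:706  52:856  53:260  54:653  55:2849
  56:916  57:2912  58:2978  59:837  60:1588
Giant step factor: 2212^(-61) ≡ 2745 (mod 3613).
Scan 1394·2745^i mod 3613 for i = 0, 1, …:
  i=0: 1394   i=1: 363   i=2: 2860   i=3: 3264
  i=4: 3053   i=5: 1938   i=6: 1474   i=7: 3183
  i=8: 1101   i=9: 1777     …   i=53: 822
  i=54: 1878
Match at i=54, j=21: x = 54·61 + 21 = 3315.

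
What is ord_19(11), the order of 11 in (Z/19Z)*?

3

The order of 11 must divide p − 1 = 18 = 2 · 3^2.
Divisors: 1, 2, 3, 6, 9, 18.
Check each in increasing order: 11^1 ≡ 11;  11^2 ≡ 7;  11^3 ≡ 1.
Smallest exponent giving 1 is 3.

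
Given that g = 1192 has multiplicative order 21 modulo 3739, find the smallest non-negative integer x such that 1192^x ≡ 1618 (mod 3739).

8

Successive powers of 1192 modulo 3739:
  1192^0=1  1192^1=1192  1192^2=44  1192^3=102  1192^4=1936  1192^5=749
  1192^6=2926  1192^7=3044  1192^8=1618
So 1192^8 ≡ 1618 (mod 3739), giving x = 8.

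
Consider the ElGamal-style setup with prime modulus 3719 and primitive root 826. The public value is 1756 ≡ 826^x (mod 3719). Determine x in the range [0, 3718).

Baby-step giant-step with m = ceil(sqrt(3718)) = 61.
Baby table (826^j mod 3719 for j=0..60):
  0:1  1:826  2:1699  3:1311  4:657  5:3427  6:543  7:2238
  8:245  9:1544  10:3446  11:1361  12:1048  13:2840  14:2870  15:1617
  16:521  17:2661  18:57  19:2454  20:149  21:347  22:259  23:1951
  24:1199  25:1120  26:2808  27:2471  28:3034  29:3197  30:232  31:1963
  32:3673  33:2913  34:3664  35:2917  36:3249  37:2275  38:1055  39:1184
  40:3606  41:3356  42:1401  43:617  44:139  45:3244  46:1864  47:3717
  48:2067  49:321  50:1097  51:2405  52:584  53:2633  54:2962  55:3229
  56:631  57:546  58:997  59:1623  60:1758
Giant step factor: 826^(-61) ≡ 1658 (mod 3719).
Scan 1756·1658^i mod 3719 for i = 0, 1, …:
  i=0: 1756   i=1: 3190   i=2: 602   i=3: 1424
  i=4: 3146   i=5: 2030   i=6: 45   i=7: 230
  i=8: 2002   i=9: 1968     …   i=29: 2446
  i=30: 1758
Match at i=30, j=60: x = 30·61 + 60 = 1890.

1890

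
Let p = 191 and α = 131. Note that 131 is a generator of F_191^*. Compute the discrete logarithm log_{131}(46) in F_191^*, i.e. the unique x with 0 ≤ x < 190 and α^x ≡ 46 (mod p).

172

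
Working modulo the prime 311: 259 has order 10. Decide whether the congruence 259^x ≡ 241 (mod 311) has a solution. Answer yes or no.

no

⟨259⟩ has order 10; its elements mod 311 are {1, 6, 36, 52, 95, 216, 259, 275, 305, 310}.
241 is not in this set.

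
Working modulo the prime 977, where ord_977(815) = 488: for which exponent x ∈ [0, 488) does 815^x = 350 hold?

Baby-step giant-step with m = ceil(sqrt(488)) = 23.
Baby table (815^j mod 977 for j=0..22):
  0:1  1:815  2:842  3:376  4:639  5:44  6:688  7:899
  8:912  9:760  10:959  11:962  12:476  13:71  14:222  15:185
  16:317  17:427  18:193  19:975  20:324  21:270  22:225
Giant step factor: 815^(-23) ≡ 779 (mod 977).
Scan 350·779^i mod 977 for i = 0, 1, …:
  i=0: 350   i=1: 67   i=2: 412   i=3: 492
  i=4: 284   i=5: 434   i=6: 44
Match at i=6, j=5: x = 6·23 + 5 = 143.

143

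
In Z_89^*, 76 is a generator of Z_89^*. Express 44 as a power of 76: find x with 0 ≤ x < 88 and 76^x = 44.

Baby-step giant-step with m = ceil(sqrt(88)) = 10.
Baby table (76^j mod 89 for j=0..9):
  0:1  1:76  2:80  3:28  4:81  5:15  6:72  7:43
  8:64  9:58
Giant step factor: 76^(-10) ≡ 36 (mod 89).
Scan 44·36^i mod 89 for i = 0, 1, …:
  i=0: 44   i=1: 71   i=2: 64
Match at i=2, j=8: x = 2·10 + 8 = 28.

28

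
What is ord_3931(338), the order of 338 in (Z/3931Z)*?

The order of 338 must divide p − 1 = 3930 = 2 · 3 · 5 · 131.
Divisors: 1, 2, 3, 5, 6, 10, 15, 30, 131, 262, 393, 655, 786, 1310, 1965, 3930.
Check each in increasing order: 338^1 ≡ 338;  338^2 ≡ 245;  338^3 ≡ 259;  338^5 ≡ 559;  338^6 ≡ 254;  338^10 ≡ 1932;  338^15 ≡ 2894;  338^30 ≡ 2206;  338^131 ≡ 3370;  338^262 ≡ 241;  338^393 ≡ 2384;  338^655 ≡ 618;  338^786 ≡ 3161;  338^1310 ≡ 617;  338^1965 ≡ 3930;  338^3930 ≡ 1.
Smallest exponent giving 1 is 3930.

3930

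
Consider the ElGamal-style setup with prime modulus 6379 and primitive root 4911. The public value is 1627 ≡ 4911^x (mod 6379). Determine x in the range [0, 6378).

1356

Baby-step giant-step with m = ceil(sqrt(6378)) = 80.
Baby table (4911^j mod 6379 for j=0..79):
  0:1  1:4911  2:5301  3:512  4:1106  5:3037  6:605  7:4920
  8:4847  9:3568  10:5714  11:233  12:2422  13:3986  14:4474  15:2538
  16:5931  17:627  18:4519  19:268  20:2074  21:4530  22:3257  23:2974
  24:3783  25:2665  26:4486  27:4059  28:5753  29:392  30:5033  31:4817
  32:2955  33:6159  34:4010  35:1137  36:2182  37:5461  38:1655  39:859
  40:2030  41:5332  42:6036  43:5962  44:6151  45:2996  46:3382  47:4465
  48:2992  49:2875  50:2398  51:944  52:4830  53:3008  54:4903  55:4287
  56:2757  57:3389  58:568  59:1825  60:80  61:3761  62:3066  63:2686
  64:5553  65:558  66:3747  67:4481  68:5020  69:4764  70:4211  71:5882
  72:2390  73:6309  74:696  75:5291  76:2434  77:5507  78:4296  79:2303
Giant step factor: 4911^(-80) ≡ 2223 (mod 6379).
Scan 1627·2223^i mod 6379 for i = 0, 1, …:
  i=0: 1627   i=1: 6307   i=2: 5798   i=3: 3374
  i=4: 5077   i=5: 1720   i=6: 2539   i=7: 5161
  i=8: 3461   i=9: 729     …   i=15: 1169
  i=16: 2434
Match at i=16, j=76: x = 16·80 + 76 = 1356.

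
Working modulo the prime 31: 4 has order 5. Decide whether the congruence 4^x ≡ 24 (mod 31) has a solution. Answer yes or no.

no

24 ∈ ⟨4⟩ iff 24^5 ≡ 1 (mod 31), since |⟨4⟩| = 5.
24^5 mod 31 = 26.
Since 26 ≠ 1, 24 does not lie in the subgroup.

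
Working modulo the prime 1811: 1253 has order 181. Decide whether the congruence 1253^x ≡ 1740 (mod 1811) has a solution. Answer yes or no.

1740 ∈ ⟨1253⟩ iff 1740^181 ≡ 1 (mod 1811), since |⟨1253⟩| = 181.
1740^181 mod 1811 = 1.
Since 1 = 1, 1740 lies in the subgroup.

yes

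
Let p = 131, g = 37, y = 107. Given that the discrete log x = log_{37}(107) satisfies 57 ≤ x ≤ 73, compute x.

Compute 37^57 mod 131 = 82, then multiply by 37 repeatedly:
  37^57=82  37^58=21  37^59=122  37^60=60  37^61=124
  37^62=3  37^63=111  37^64=46  37^65=130  37^66=94
  37^67=72  37^68=44  37^69=56  37^70=107
Found 107 at exponent 70.

70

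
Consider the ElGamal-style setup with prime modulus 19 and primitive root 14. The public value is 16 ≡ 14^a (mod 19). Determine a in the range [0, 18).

16

Successive powers of 14 modulo 19:
  14^0=1  14^1=14  14^2=6  14^3=8  14^4=17  14^5=10
  14^6=7  14^7=3  14^8=4  14^9=18  14^10=5  14^11=13
  14^12=11  14^13=2  14^14=9  14^15=12  14^16=16
So 14^16 ≡ 16 (mod 19), giving a = 16.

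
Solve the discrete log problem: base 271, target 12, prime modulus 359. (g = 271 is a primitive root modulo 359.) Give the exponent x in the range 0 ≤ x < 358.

Baby-step giant-step with m = ceil(sqrt(358)) = 19.
Baby table (271^j mod 359 for j=0..18):
  0:1  1:271  2:205  3:269  4:22  5:218  6:202  7:174
  8:125  9:129  10:136  11:238  12:237  13:325  14:120  15:210
  16:188  17:329  18:127
Giant step factor: 271^(-19) ≡ 84 (mod 359).
Scan 12·84^i mod 359 for i = 0, 1, …:
  i=0: 12   i=1: 290   i=2: 307   i=3: 299
  i=4: 345   i=5: 260   i=6: 300   i=7: 70
  i=8: 136
Match at i=8, j=10: x = 8·19 + 10 = 162.

162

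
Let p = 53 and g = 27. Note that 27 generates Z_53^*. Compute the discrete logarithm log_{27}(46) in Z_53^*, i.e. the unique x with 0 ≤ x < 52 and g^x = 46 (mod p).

Successive powers of 27 modulo 53:
  27^0=1  27^1=27  27^2=40  27^3=20  27^4=10  27^5=5
  27^6=29  27^7=41  27^8=47  27^9=50  27^10=25  27^11=39
  27^12=46
So 27^12 ≡ 46 (mod 53), giving x = 12.

12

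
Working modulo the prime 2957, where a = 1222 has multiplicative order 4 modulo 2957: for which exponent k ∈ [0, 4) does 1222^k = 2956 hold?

2

Successive powers of 1222 modulo 2957:
  1222^0=1  1222^1=1222  1222^2=2956
So 1222^2 ≡ 2956 (mod 2957), giving k = 2.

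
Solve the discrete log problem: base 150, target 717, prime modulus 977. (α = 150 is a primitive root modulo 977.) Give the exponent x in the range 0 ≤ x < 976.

Baby-step giant-step with m = ceil(sqrt(976)) = 32.
Baby table (150^j mod 977 for j=0..31):
  0:1  1:150  2:29  3:442  4:841  5:117  6:941  7:462
  8:910  9:697  10:11  11:673  12:319  13:954  14:458  15:310
  16:581  17:197  18:240  19:828  20:121  21:564  22:578  23:724
  24:153  25:479  26:529  27:213  28:686  29:315  30:354  31:342
Giant step factor: 150^(-32) ≡ 912 (mod 977).
Scan 717·912^i mod 977 for i = 0, 1, …:
  i=0: 717   i=1: 291   i=2: 625   i=3: 409
  i=4: 771   i=5: 689   i=6: 157   i=7: 542
  i=8: 919   i=9: 839     …   i=16: 934
  i=17: 841
Match at i=17, j=4: x = 17·32 + 4 = 548.

548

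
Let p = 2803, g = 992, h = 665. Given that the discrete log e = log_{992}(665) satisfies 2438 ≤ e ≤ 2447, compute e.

2447

Compute 992^2438 mod 2803 = 1916, then multiply by 992 repeatedly:
  992^2438=1916  992^2439=238  992^2440=644  992^2441=2567  992^2442=1340
  992^2443=658  992^2444=2440  992^2445=1491  992^2446=1891  992^2447=665
Found 665 at exponent 2447.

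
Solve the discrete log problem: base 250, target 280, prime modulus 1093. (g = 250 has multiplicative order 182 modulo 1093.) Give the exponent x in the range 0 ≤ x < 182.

121

Baby-step giant-step with m = ceil(sqrt(182)) = 14.
Baby table (250^j mod 1093 for j=0..13):
  0:1  1:250  2:199  3:565  4:253  5:949  6:69  7:855
  8:615  9:730  10:1062  11:994  12:389  13:1066
Giant step factor: 250^(-14) ≡ 74 (mod 1093).
Scan 280·74^i mod 1093 for i = 0, 1, …:
  i=0: 280   i=1: 1046   i=2: 894   i=3: 576
  i=4: 1090   i=5: 871   i=6: 1060   i=7: 837
  i=8: 730
Match at i=8, j=9: x = 8·14 + 9 = 121.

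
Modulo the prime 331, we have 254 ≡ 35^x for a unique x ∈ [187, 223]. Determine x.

199

Compute 35^187 mod 331 = 166, then multiply by 35 repeatedly:
  35^187=166  35^188=183  35^189=116  35^190=88  35^191=101
  35^192=225  35^193=262  35^194=233  35^195=211  35^196=103
  35^197=295  35^198=64  35^199=254
Found 254 at exponent 199.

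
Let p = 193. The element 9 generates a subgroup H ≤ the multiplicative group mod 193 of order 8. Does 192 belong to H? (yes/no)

⟨9⟩ has order 8; its elements mod 193 are {1, 9, 43, 81, 112, 150, 184, 192}.
192 is in this set.

yes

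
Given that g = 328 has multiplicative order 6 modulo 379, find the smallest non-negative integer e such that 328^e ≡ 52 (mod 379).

5

Successive powers of 328 modulo 379:
  328^0=1  328^1=328  328^2=327  328^3=378  328^4=51  328^5=52
So 328^5 ≡ 52 (mod 379), giving e = 5.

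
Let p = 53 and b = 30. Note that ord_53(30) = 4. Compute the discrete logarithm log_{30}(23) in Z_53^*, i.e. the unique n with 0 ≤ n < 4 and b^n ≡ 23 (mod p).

3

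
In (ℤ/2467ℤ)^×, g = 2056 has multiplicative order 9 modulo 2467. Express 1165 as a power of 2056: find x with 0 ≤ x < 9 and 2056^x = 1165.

2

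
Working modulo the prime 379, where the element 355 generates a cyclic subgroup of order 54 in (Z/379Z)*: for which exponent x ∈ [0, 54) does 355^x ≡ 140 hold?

Baby-step giant-step with m = ceil(sqrt(54)) = 8.
Baby table (355^j mod 379 for j=0..7):
  0:1  1:355  2:197  3:199  4:151  5:166  6:185  7:108
Giant step factor: 355^(-8) ≡ 87 (mod 379).
Scan 140·87^i mod 379 for i = 0, 1, …:
  i=0: 140   i=1: 52   i=2: 355
Match at i=2, j=1: x = 2·8 + 1 = 17.

17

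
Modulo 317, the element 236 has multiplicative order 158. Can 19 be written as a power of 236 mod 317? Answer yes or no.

no

19 ∈ ⟨236⟩ iff 19^158 ≡ 1 (mod 317), since |⟨236⟩| = 158.
19^158 mod 317 = 316.
Since 316 ≠ 1, 19 does not lie in the subgroup.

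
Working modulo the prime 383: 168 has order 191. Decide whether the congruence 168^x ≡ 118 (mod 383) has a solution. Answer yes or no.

118 ∈ ⟨168⟩ iff 118^191 ≡ 1 (mod 383), since |⟨168⟩| = 191.
118^191 mod 383 = 382.
Since 382 ≠ 1, 118 does not lie in the subgroup.

no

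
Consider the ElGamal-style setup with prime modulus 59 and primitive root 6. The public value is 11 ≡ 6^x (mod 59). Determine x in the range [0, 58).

Baby-step giant-step with m = ceil(sqrt(58)) = 8.
Baby table (6^j mod 59 for j=0..7):
  0:1  1:6  2:36  3:39  4:57  5:47  6:46  7:40
Giant step factor: 6^(-8) ≡ 15 (mod 59).
Scan 11·15^i mod 59 for i = 0, 1, …:
  i=0: 11   i=1: 47
Match at i=1, j=5: x = 1·8 + 5 = 13.

13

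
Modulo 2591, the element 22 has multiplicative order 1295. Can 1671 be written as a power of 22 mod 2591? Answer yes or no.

1671 ∈ ⟨22⟩ iff 1671^1295 ≡ 1 (mod 2591), since |⟨22⟩| = 1295.
1671^1295 mod 2591 = 2590.
Since 2590 ≠ 1, 1671 does not lie in the subgroup.

no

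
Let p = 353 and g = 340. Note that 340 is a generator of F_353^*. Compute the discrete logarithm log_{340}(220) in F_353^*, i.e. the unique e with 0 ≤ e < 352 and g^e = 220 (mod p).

Baby-step giant-step with m = ceil(sqrt(352)) = 19.
Baby table (340^j mod 353 for j=0..18):
  0:1  1:340  2:169  3:274  4:321  5:63  6:240  7:57
  8:318  9:102  10:86  11:294  12:61  13:266  14:72  15:123
  16:166  17:313  18:167
Giant step factor: 340^(-19) ≡ 333 (mod 353).
Scan 220·333^i mod 353 for i = 0, 1, …:
  i=0: 220   i=1: 189   i=2: 103   i=3: 58
  i=4: 252   i=5: 255   i=6: 195   i=7: 336
  i=8: 340
Match at i=8, j=1: e = 8·19 + 1 = 153.

153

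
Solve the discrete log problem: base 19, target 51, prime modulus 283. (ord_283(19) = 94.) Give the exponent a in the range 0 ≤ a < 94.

76

Baby-step giant-step with m = ceil(sqrt(94)) = 10.
Baby table (19^j mod 283 for j=0..9):
  0:1  1:19  2:78  3:67  4:141  5:132  6:244  7:108
  8:71  9:217
Giant step factor: 19^(-10) ≡ 225 (mod 283).
Scan 51·225^i mod 283 for i = 0, 1, …:
  i=0: 51   i=1: 155   i=2: 66   i=3: 134
  i=4: 152   i=5: 240   i=6: 230   i=7: 244
Match at i=7, j=6: a = 7·10 + 6 = 76.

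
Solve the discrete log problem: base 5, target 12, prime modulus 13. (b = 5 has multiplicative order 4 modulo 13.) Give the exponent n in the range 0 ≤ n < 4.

2

Successive powers of 5 modulo 13:
  5^0=1  5^1=5  5^2=12
So 5^2 ≡ 12 (mod 13), giving n = 2.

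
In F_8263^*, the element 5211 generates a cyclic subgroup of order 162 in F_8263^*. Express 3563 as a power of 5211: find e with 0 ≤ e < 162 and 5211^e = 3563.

Baby-step giant-step with m = ceil(sqrt(162)) = 13.
Baby table (5211^j mod 8263 for j=0..12):
  0:1  1:5211  2:2303  3:3057  4:7226  5:195  6:8059  7:2883
  8:1179  9:4360  10:4973  11:1535  12:301
Giant step factor: 5211^(-13) ≡ 589 (mod 8263).
Scan 3563·589^i mod 8263 for i = 0, 1, …:
  i=0: 3563   i=1: 8068   i=2: 827   i=3: 7849
  i=4: 4044   i=5: 2172   i=6: 6806   i=7: 1179
Match at i=7, j=8: e = 7·13 + 8 = 99.

99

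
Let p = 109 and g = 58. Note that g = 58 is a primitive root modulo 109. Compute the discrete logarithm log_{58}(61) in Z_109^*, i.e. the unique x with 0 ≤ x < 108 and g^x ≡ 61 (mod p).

82

Baby-step giant-step with m = ceil(sqrt(108)) = 11.
Baby table (58^j mod 109 for j=0..10):
  0:1  1:58  2:94  3:2  4:7  5:79  6:4  7:14
  8:49  9:8  10:28
Giant step factor: 58^(-11) ≡ 99 (mod 109).
Scan 61·99^i mod 109 for i = 0, 1, …:
  i=0: 61   i=1: 44   i=2: 105   i=3: 40
  i=4: 36   i=5: 76   i=6: 3   i=7: 79
Match at i=7, j=5: x = 7·11 + 5 = 82.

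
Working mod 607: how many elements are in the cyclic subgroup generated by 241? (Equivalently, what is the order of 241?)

303

The order of 241 must divide p − 1 = 606 = 2 · 3 · 101.
Divisors: 1, 2, 3, 6, 101, 202, 303, 606.
Check each in increasing order: 241^1 ≡ 241;  241^2 ≡ 416;  241^3 ≡ 101;  241^6 ≡ 489;  241^101 ≡ 396;  241^202 ≡ 210;  241^303 ≡ 1.
Smallest exponent giving 1 is 303.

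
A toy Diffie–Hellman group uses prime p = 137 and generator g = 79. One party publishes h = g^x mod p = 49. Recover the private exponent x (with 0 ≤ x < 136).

52

Baby-step giant-step with m = ceil(sqrt(136)) = 12.
Baby table (79^j mod 137 for j=0..11):
  0:1  1:79  2:76  3:113  4:22  5:94  6:28  7:20
  8:73  9:13  10:68  11:29
Giant step factor: 79^(-12) ≡ 18 (mod 137).
Scan 49·18^i mod 137 for i = 0, 1, …:
  i=0: 49   i=1: 60   i=2: 121   i=3: 123
  i=4: 22
Match at i=4, j=4: x = 4·12 + 4 = 52.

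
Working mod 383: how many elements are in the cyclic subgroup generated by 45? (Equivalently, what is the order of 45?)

The order of 45 must divide p − 1 = 382 = 2 · 191.
Divisors: 1, 2, 191, 382.
Check each in increasing order: 45^1 ≡ 45;  45^2 ≡ 110;  45^191 ≡ 382;  45^382 ≡ 1.
Smallest exponent giving 1 is 382.

382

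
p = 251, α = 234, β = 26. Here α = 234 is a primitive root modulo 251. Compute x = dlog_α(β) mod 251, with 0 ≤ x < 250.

Baby-step giant-step with m = ceil(sqrt(250)) = 16.
Baby table (234^j mod 251 for j=0..15):
  0:1  1:234  2:38  3:107  4:189  5:50  6:154  7:143
  8:79  9:163  10:241  11:170  12:122  13:185  14:118  15:2
Giant step factor: 234^(-16) ≡ 155 (mod 251).
Scan 26·155^i mod 251 for i = 0, 1, …:
  i=0: 26   i=1: 14   i=2: 162   i=3: 10
  i=4: 44   i=5: 43   i=6: 139   i=7: 210
  i=8: 171   i=9: 150   i=10: 158   i=11: 143
Match at i=11, j=7: x = 11·16 + 7 = 183.

183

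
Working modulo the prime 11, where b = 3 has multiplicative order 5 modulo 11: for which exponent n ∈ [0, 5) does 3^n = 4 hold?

4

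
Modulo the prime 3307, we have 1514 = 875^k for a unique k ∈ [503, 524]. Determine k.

Compute 875^503 mod 3307 = 730, then multiply by 875 repeatedly:
  875^503=730  875^504=499  875^505=101  875^506=2393  875^507=544
  875^508=3099  875^509=3192  875^510=1892  875^511=2000  875^512=597
  875^513=3176  875^514=1120  875^515=1128  875^516=1514
Found 1514 at exponent 516.

516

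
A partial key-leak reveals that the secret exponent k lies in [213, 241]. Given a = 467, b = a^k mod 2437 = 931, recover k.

236

Compute 467^213 mod 2437 = 1400, then multiply by 467 repeatedly:
  467^213=1400  467^214=684  467^215=181  467^216=1669  467^217=2020
  467^218=221  467^219=853  467^220=1120  467^221=1522  467^222=1607
  467^223=2310  467^224=1616  467^225=1639  467^226=195  467^227=896
  467^228=1705  467^229=1773  467^230=1848  467^231=318  467^232=2286
  467^233=156  467^234=2179  467^235=1364  467^236=931
Found 931 at exponent 236.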